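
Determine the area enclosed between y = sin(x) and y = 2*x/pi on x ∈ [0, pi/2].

1 - pi/4

On [0, pi/2], (sin(x)) - (2*x/pi) = -2*x/pi + sin(x) is ≥ 0 throughout, so the area is a single integral of |-2*x/pi + sin(x)|.
∫[0,pi/2] (-2*x/pi + sin(x)) dx = 1 - pi/4.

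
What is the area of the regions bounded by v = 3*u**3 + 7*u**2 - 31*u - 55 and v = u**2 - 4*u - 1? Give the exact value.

Set the curves equal: 3*u**3 + 7*u**2 - 31*u - 55 = u**2 - 4*u - 1, so 3*u**3 + 6*u**2 - 27*u - 54 = 0, which factors as 3*(u - 3)*(u + 2)*(u + 3) = 0. The curves meet at u = -3, -2, 3.
On [-3, -2], v = 3*u**3 + 7*u**2 - 31*u - 55 is on top; that piece has area ∫[-3,-2] (3*u**3 + 6*u**2 - 27*u - 54) du = 11/4.
On [-2, 3], v = u**2 - 4*u - 1 is on top; that piece has area ∫[-2,3] (-(3*u**3 + 6*u**2 - 27*u - 54)) du = 875/4.
Total enclosed area = 11/4 + 875/4 = 443/2.

443/2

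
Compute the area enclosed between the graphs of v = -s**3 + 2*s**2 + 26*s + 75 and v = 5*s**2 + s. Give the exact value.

Set the curves equal: -s**3 + 2*s**2 + 26*s + 75 = 5*s**2 + s, so -s**3 - 3*s**2 + 25*s + 75 = 0, which factors as -(s - 5)*(s + 3)*(s + 5) = 0. The curves meet at s = -5, -3, 5.
On [-5, -3], v = 5*s**2 + s is on top; that piece has area ∫[-5,-3] (-(-s**3 - 3*s**2 + 25*s + 75)) ds = 12.
On [-3, 5], v = -s**3 + 2*s**2 + 26*s + 75 is on top; that piece has area ∫[-3,5] (-s**3 - 3*s**2 + 25*s + 75) ds = 512.
Total enclosed area = 12 + 512 = 524.

524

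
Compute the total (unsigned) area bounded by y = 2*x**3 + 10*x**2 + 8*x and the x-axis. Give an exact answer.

71/3

The curve meets the x-axis where 2*x**3 + 10*x**2 + 8*x = 0, i.e. 2*x*(x + 1)*(x + 4) = 0, at x = -4, -1, 0.
On [-4, -1] the curve lies above the axis; ∫[-4,-1] (2*x**3 + 10*x**2 + 8*x) dx = 45/2, giving area 45/2.
On [-1, 0] the curve lies below the axis; ∫[-1,0] (2*x**3 + 10*x**2 + 8*x) dx = -7/6, giving area 7/6.
Total area = 45/2 + 7/6 = 71/3.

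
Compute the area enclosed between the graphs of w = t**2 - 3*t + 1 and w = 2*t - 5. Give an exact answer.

1/6

Set the curves equal: t**2 - 3*t + 1 = 2*t - 5, so t**2 - 5*t + 6 = 0, which factors as (t - 3)*(t - 2) = 0. The curves meet at t = 2, 3.
On [2, 3], w = 2*t - 5 is on top; that piece has area ∫[2,3] (-(t**2 - 5*t + 6)) dt = 1/6.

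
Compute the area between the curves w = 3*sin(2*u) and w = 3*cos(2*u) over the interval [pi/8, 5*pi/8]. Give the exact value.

3*sqrt(2)

On [pi/8, 5*pi/8], (3*sin(2*u)) - (3*cos(2*u)) = 3*sin(2*u) - 3*cos(2*u) is ≥ 0 throughout, so the area is a single integral of |3*sin(2*u) - 3*cos(2*u)|.
∫[pi/8,5*pi/8] (3*sin(2*u) - 3*cos(2*u)) du = 3*sqrt(2).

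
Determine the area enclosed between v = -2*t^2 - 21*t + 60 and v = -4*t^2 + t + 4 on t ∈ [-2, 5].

763/3

The difference (-2*t^2 - 21*t + 60) - (-4*t^2 + t + 4) = 2*t^2 - 22*t + 56 changes sign at t = 4 inside [-2, 5], so split the integral there.
∫[-2,4] (2*t^2 - 22*t + 56) dt = 252.
∫[4,5] (2*t^2 - 22*t + 56) dt = -7/3; the area of that piece is 7/3.
Total area = 252 + 7/3 = 763/3.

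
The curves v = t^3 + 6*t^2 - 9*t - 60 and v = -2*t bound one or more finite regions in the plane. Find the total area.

517/2

Set the curves equal: t^3 + 6*t^2 - 9*t - 60 = -2*t, so t^3 + 6*t^2 - 7*t - 60 = 0, which factors as (t - 3)*(t + 4)*(t + 5) = 0. The curves meet at t = -5, -4, 3.
On [-5, -4], v = t^3 + 6*t^2 - 9*t - 60 is on top; that piece has area ∫[-5,-4] (t^3 + 6*t^2 - 7*t - 60) dt = 5/4.
On [-4, 3], v = -2*t is on top; that piece has area ∫[-4,3] (-(t^3 + 6*t^2 - 7*t - 60)) dt = 1029/4.
Total enclosed area = 5/4 + 1029/4 = 517/2.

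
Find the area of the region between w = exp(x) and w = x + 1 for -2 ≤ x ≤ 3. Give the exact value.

On [-2, 3], (exp(x)) - (x + 1) = -x + exp(x) - 1 is ≥ 0 throughout, so the area is a single integral of |-x + exp(x) - 1|.
∫[-2,3] (-x + exp(x) - 1) dx = -15/2 - exp(-2) + exp(3).

-15/2 - exp(-2) + exp(3)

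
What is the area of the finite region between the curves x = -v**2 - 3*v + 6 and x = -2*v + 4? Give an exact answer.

9/2

Both boundary curves give x as a function of v, so integrate with respect to v. Setting them equal: -v**2 - v + 2 = 0, i.e. -(v - 1)*(v + 2) = 0, so they meet at v = -2, 1.
For v in [-2, 1], x = -v**2 - 3*v + 6 is on the right; area = ∫[-2,1] (-v**2 - v + 2) dv = 9/2.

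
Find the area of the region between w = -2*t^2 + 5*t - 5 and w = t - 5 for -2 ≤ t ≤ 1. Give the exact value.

The difference (-2*t^2 + 5*t - 5) - (t - 5) = -2*t^2 + 4*t changes sign at t = 0 inside [-2, 1], so split the integral there.
∫[-2,0] (-2*t^2 + 4*t) dt = -40/3; the area of that piece is 40/3.
∫[0,1] (-2*t^2 + 4*t) dt = 4/3.
Total area = 40/3 + 4/3 = 44/3.

44/3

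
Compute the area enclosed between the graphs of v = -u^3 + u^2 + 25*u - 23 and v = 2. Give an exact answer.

1012/3

Set the curves equal: -u^3 + u^2 + 25*u - 23 = 2, so -u^3 + u^2 + 25*u - 25 = 0, which factors as -(u - 5)*(u - 1)*(u + 5) = 0. The curves meet at u = -5, 1, 5.
On [-5, 1], v = 2 is on top; that piece has area ∫[-5,1] (-(-u^3 + u^2 + 25*u - 25)) du = 252.
On [1, 5], v = -u^3 + u^2 + 25*u - 23 is on top; that piece has area ∫[1,5] (-u^3 + u^2 + 25*u - 25) du = 256/3.
Total enclosed area = 252 + 256/3 = 1012/3.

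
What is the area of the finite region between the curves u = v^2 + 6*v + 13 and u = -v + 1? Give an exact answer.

1/6

Both boundary curves give u as a function of v, so integrate with respect to v. Setting them equal: v^2 + 7*v + 12 = 0, i.e. (v + 3)*(v + 4) = 0, so they meet at v = -4, -3.
For v in [-4, -3], u = v^2 + 6*v + 13 is on the left; area = ∫[-4,-3] (-(v^2 + 7*v + 12)) dv = 1/6.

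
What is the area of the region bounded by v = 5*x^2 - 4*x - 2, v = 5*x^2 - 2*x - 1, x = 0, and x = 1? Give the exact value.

On [0, 1], (5*x^2 - 4*x - 2) - (5*x^2 - 2*x - 1) = -2*x - 1 is ≤ 0 throughout, so the area is a single integral of |-2*x - 1|.
∫[0,1] (-2*x - 1) dx = -2; the area of that piece is 2.

2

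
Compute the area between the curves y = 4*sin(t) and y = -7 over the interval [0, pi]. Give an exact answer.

8 + 7*pi

On [0, pi], (4*sin(t)) - (-7) = 4*sin(t) + 7 is ≥ 0 throughout, so the area is a single integral of |4*sin(t) + 7|.
∫[0,pi] (4*sin(t) + 7) dt = 8 + 7*pi.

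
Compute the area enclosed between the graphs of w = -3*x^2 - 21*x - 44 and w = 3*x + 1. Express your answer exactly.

Set the curves equal: -3*x^2 - 21*x - 44 = 3*x + 1, so -3*x^2 - 24*x - 45 = 0, which factors as -3*(x + 3)*(x + 5) = 0. The curves meet at x = -5, -3.
On [-5, -3], w = -3*x^2 - 21*x - 44 is on top; that piece has area ∫[-5,-3] (-3*x^2 - 24*x - 45) dx = 4.

4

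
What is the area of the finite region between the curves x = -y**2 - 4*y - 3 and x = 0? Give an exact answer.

Both boundary curves give x as a function of y, so integrate with respect to y. Setting them equal: -y**2 - 4*y - 3 = 0, i.e. -(y + 1)*(y + 3) = 0, so they meet at y = -3, -1.
For y in [-3, -1], x = -y**2 - 4*y - 3 is on the right; area = ∫[-3,-1] (-y**2 - 4*y - 3) dy = 4/3.

4/3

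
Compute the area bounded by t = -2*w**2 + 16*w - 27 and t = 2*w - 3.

Both boundary curves give t as a function of w, so integrate with respect to w. Setting them equal: -2*w**2 + 14*w - 24 = 0, i.e. -2*(w - 4)*(w - 3) = 0, so they meet at w = 3, 4.
For w in [3, 4], t = -2*w**2 + 16*w - 27 is on the right; area = ∫[3,4] (-2*w**2 + 14*w - 24) dw = 1/3.

1/3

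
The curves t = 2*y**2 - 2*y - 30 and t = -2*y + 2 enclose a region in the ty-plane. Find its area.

512/3

Both boundary curves give t as a function of y, so integrate with respect to y. Setting them equal: 2*y**2 - 32 = 0, i.e. 2*(y - 4)*(y + 4) = 0, so they meet at y = -4, 4.
For y in [-4, 4], t = 2*y**2 - 2*y - 30 is on the left; area = ∫[-4,4] (-(2*y**2 - 32)) dy = 512/3.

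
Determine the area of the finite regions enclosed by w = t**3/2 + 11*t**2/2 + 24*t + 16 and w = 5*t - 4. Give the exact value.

37/24

Set the curves equal: t**3/2 + 11*t**2/2 + 24*t + 16 = 5*t - 4, so t**3/2 + 11*t**2/2 + 19*t + 20 = 0, which factors as (t + 2)*(t + 4)*(t + 5)/2 = 0. The curves meet at t = -5, -4, -2.
On [-5, -4], w = t**3/2 + 11*t**2/2 + 24*t + 16 is on top; that piece has area ∫[-5,-4] (t**3/2 + 11*t**2/2 + 19*t + 20) dt = 5/24.
On [-4, -2], w = 5*t - 4 is on top; that piece has area ∫[-4,-2] (-(t**3/2 + 11*t**2/2 + 19*t + 20)) dt = 4/3.
Total enclosed area = 5/24 + 4/3 = 37/24.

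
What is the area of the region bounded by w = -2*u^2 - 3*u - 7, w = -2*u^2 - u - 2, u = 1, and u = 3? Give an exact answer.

On [1, 3], (-2*u^2 - 3*u - 7) - (-2*u^2 - u - 2) = -2*u - 5 is ≤ 0 throughout, so the area is a single integral of |-2*u - 5|.
∫[1,3] (-2*u - 5) du = -18; the area of that piece is 18.

18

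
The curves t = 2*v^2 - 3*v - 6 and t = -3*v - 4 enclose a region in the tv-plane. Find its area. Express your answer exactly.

8/3

Both boundary curves give t as a function of v, so integrate with respect to v. Setting them equal: 2*v^2 - 2 = 0, i.e. 2*(v - 1)*(v + 1) = 0, so they meet at v = -1, 1.
For v in [-1, 1], t = 2*v^2 - 3*v - 6 is on the left; area = ∫[-1,1] (-(2*v^2 - 2)) dv = 8/3.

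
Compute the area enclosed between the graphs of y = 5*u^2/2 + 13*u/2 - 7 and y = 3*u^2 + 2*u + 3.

Set the curves equal: 5*u^2/2 + 13*u/2 - 7 = 3*u^2 + 2*u + 3, so -u^2/2 + 9*u/2 - 10 = 0, which factors as -(u - 5)*(u - 4)/2 = 0. The curves meet at u = 4, 5.
On [4, 5], y = 5*u^2/2 + 13*u/2 - 7 is on top; that piece has area ∫[4,5] (-u^2/2 + 9*u/2 - 10) du = 1/12.

1/12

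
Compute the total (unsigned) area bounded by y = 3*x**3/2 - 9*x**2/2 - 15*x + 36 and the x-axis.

The curve meets the x-axis where 3*x**3/2 - 9*x**2/2 - 15*x + 36 = 0, i.e. 3*(x - 4)*(x - 2)*(x + 3)/2 = 0, at x = -3, 2, 4.
On [-3, 2] the curve lies above the axis; ∫[-3,2] (3*x**3/2 - 9*x**2/2 - 15*x + 36) dx = 1125/8, giving area 1125/8.
On [2, 4] the curve lies below the axis; ∫[2,4] (3*x**3/2 - 9*x**2/2 - 15*x + 36) dx = -12, giving area 12.
Total area = 1125/8 + 12 = 1221/8.

1221/8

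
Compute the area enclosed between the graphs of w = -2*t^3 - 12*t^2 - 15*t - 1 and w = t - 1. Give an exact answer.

16

Set the curves equal: -2*t^3 - 12*t^2 - 15*t - 1 = t - 1, so -2*t^3 - 12*t^2 - 16*t = 0, which factors as -2*t*(t + 2)*(t + 4) = 0. The curves meet at t = -4, -2, 0.
On [-4, -2], w = t - 1 is on top; that piece has area ∫[-4,-2] (-(-2*t^3 - 12*t^2 - 16*t)) dt = 8.
On [-2, 0], w = -2*t^3 - 12*t^2 - 15*t - 1 is on top; that piece has area ∫[-2,0] (-2*t^3 - 12*t^2 - 16*t) dt = 8.
Total enclosed area = 8 + 8 = 16.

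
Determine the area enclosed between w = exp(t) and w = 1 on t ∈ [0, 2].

On [0, 2], (exp(t)) - (1) = exp(t) - 1 is ≥ 0 throughout, so the area is a single integral of |exp(t) - 1|.
∫[0,2] (exp(t) - 1) dt = -3 + exp(2).

-3 + exp(2)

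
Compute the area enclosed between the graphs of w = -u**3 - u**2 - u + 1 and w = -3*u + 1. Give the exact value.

Set the curves equal: -u**3 - u**2 - u + 1 = -3*u + 1, so -u**3 - u**2 + 2*u = 0, which factors as -u*(u - 1)*(u + 2) = 0. The curves meet at u = -2, 0, 1.
On [-2, 0], w = -3*u + 1 is on top; that piece has area ∫[-2,0] (-(-u**3 - u**2 + 2*u)) du = 8/3.
On [0, 1], w = -u**3 - u**2 - u + 1 is on top; that piece has area ∫[0,1] (-u**3 - u**2 + 2*u) du = 5/12.
Total enclosed area = 8/3 + 5/12 = 37/12.

37/12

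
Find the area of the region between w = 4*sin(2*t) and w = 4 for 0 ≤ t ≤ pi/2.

On [0, pi/2], (4*sin(2*t)) - (4) = 4*sin(2*t) - 4 is ≤ 0 throughout, so the area is a single integral of |4*sin(2*t) - 4|.
∫[0,pi/2] (4*sin(2*t) - 4) dt = 4 - 2*pi; the area of that piece is -4 + 2*pi.

-4 + 2*pi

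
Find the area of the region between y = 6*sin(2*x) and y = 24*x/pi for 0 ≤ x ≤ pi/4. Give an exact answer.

3 - 3*pi/4

On [0, pi/4], (6*sin(2*x)) - (24*x/pi) = -24*x/pi + 6*sin(2*x) is ≥ 0 throughout, so the area is a single integral of |-24*x/pi + 6*sin(2*x)|.
∫[0,pi/4] (-24*x/pi + 6*sin(2*x)) dx = 3 - 3*pi/4.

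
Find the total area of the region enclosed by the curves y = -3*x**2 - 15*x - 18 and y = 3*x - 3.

Set the curves equal: -3*x**2 - 15*x - 18 = 3*x - 3, so -3*x**2 - 18*x - 15 = 0, which factors as -3*(x + 1)*(x + 5) = 0. The curves meet at x = -5, -1.
On [-5, -1], y = -3*x**2 - 15*x - 18 is on top; that piece has area ∫[-5,-1] (-3*x**2 - 18*x - 15) dx = 32.

32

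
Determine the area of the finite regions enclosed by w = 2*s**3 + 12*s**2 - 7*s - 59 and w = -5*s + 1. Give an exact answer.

Set the curves equal: 2*s**3 + 12*s**2 - 7*s - 59 = -5*s + 1, so 2*s**3 + 12*s**2 - 2*s - 60 = 0, which factors as 2*(s - 2)*(s + 3)*(s + 5) = 0. The curves meet at s = -5, -3, 2.
On [-5, -3], w = 2*s**3 + 12*s**2 - 7*s - 59 is on top; that piece has area ∫[-5,-3] (2*s**3 + 12*s**2 - 2*s - 60) ds = 16.
On [-3, 2], w = -5*s + 1 is on top; that piece has area ∫[-3,2] (-(2*s**3 + 12*s**2 - 2*s - 60)) ds = 375/2.
Total enclosed area = 16 + 375/2 = 407/2.

407/2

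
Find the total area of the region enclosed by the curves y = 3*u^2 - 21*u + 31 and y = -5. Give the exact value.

1/2

Set the curves equal: 3*u^2 - 21*u + 31 = -5, so 3*u^2 - 21*u + 36 = 0, which factors as 3*(u - 4)*(u - 3) = 0. The curves meet at u = 3, 4.
On [3, 4], y = -5 is on top; that piece has area ∫[3,4] (-(3*u^2 - 21*u + 36)) du = 1/2.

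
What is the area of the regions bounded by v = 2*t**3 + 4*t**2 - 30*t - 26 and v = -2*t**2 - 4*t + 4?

Set the curves equal: 2*t**3 + 4*t**2 - 30*t - 26 = -2*t**2 - 4*t + 4, so 2*t**3 + 6*t**2 - 26*t - 30 = 0, which factors as 2*(t - 3)*(t + 1)*(t + 5) = 0. The curves meet at t = -5, -1, 3.
On [-5, -1], v = 2*t**3 + 4*t**2 - 30*t - 26 is on top; that piece has area ∫[-5,-1] (2*t**3 + 6*t**2 - 26*t - 30) dt = 128.
On [-1, 3], v = -2*t**2 - 4*t + 4 is on top; that piece has area ∫[-1,3] (-(2*t**3 + 6*t**2 - 26*t - 30)) dt = 128.
Total enclosed area = 128 + 128 = 256.

256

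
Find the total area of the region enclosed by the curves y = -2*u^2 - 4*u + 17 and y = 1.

72

Set the curves equal: -2*u^2 - 4*u + 17 = 1, so -2*u^2 - 4*u + 16 = 0, which factors as -2*(u - 2)*(u + 4) = 0. The curves meet at u = -4, 2.
On [-4, 2], y = -2*u^2 - 4*u + 17 is on top; that piece has area ∫[-4,2] (-2*u^2 - 4*u + 16) du = 72.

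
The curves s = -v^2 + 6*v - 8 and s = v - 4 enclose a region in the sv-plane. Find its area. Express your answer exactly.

9/2

Both boundary curves give s as a function of v, so integrate with respect to v. Setting them equal: -v^2 + 5*v - 4 = 0, i.e. -(v - 4)*(v - 1) = 0, so they meet at v = 1, 4.
For v in [1, 4], s = -v^2 + 6*v - 8 is on the right; area = ∫[1,4] (-v^2 + 5*v - 4) dv = 9/2.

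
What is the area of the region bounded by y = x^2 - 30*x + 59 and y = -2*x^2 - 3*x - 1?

1/2

Set the curves equal: x^2 - 30*x + 59 = -2*x^2 - 3*x - 1, so 3*x^2 - 27*x + 60 = 0, which factors as 3*(x - 5)*(x - 4) = 0. The curves meet at x = 4, 5.
On [4, 5], y = -2*x^2 - 3*x - 1 is on top; that piece has area ∫[4,5] (-(3*x^2 - 27*x + 60)) dx = 1/2.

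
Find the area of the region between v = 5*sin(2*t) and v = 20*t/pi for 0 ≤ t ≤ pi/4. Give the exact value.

5/2 - 5*pi/8

On [0, pi/4], (5*sin(2*t)) - (20*t/pi) = -20*t/pi + 5*sin(2*t) is ≥ 0 throughout, so the area is a single integral of |-20*t/pi + 5*sin(2*t)|.
∫[0,pi/4] (-20*t/pi + 5*sin(2*t)) dt = 5/2 - 5*pi/8.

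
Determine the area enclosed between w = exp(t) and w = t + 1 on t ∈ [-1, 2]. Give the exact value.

On [-1, 2], (exp(t)) - (t + 1) = -t + exp(t) - 1 is ≥ 0 throughout, so the area is a single integral of |-t + exp(t) - 1|.
∫[-1,2] (-t + exp(t) - 1) dt = -9/2 - exp(-1) + exp(2).

-9/2 - exp(-1) + exp(2)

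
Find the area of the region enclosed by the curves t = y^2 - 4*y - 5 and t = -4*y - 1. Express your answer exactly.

32/3

Both boundary curves give t as a function of y, so integrate with respect to y. Setting them equal: y^2 - 4 = 0, i.e. (y - 2)*(y + 2) = 0, so they meet at y = -2, 2.
For y in [-2, 2], t = y^2 - 4*y - 5 is on the left; area = ∫[-2,2] (-(y^2 - 4)) dy = 32/3.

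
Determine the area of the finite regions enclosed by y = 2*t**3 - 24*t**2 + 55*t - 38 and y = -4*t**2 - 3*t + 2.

71/3

Set the curves equal: 2*t**3 - 24*t**2 + 55*t - 38 = -4*t**2 - 3*t + 2, so 2*t**3 - 20*t**2 + 58*t - 40 = 0, which factors as 2*(t - 5)*(t - 4)*(t - 1) = 0. The curves meet at t = 1, 4, 5.
On [1, 4], y = 2*t**3 - 24*t**2 + 55*t - 38 is on top; that piece has area ∫[1,4] (2*t**3 - 20*t**2 + 58*t - 40) dt = 45/2.
On [4, 5], y = -4*t**2 - 3*t + 2 is on top; that piece has area ∫[4,5] (-(2*t**3 - 20*t**2 + 58*t - 40)) dt = 7/6.
Total enclosed area = 45/2 + 7/6 = 71/3.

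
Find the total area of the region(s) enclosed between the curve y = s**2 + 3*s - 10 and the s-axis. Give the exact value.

343/6

The curve meets the s-axis where s**2 + 3*s - 10 = 0, i.e. (s - 2)*(s + 5) = 0, at s = -5, 2.
On [-5, 2] the curve lies below the axis; ∫[-5,2] (s**2 + 3*s - 10) ds = -343/6, giving area 343/6.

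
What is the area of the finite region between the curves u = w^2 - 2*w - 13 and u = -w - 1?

Both boundary curves give u as a function of w, so integrate with respect to w. Setting them equal: w^2 - w - 12 = 0, i.e. (w - 4)*(w + 3) = 0, so they meet at w = -3, 4.
For w in [-3, 4], u = w^2 - 2*w - 13 is on the left; area = ∫[-3,4] (-(w^2 - w - 12)) dw = 343/6.

343/6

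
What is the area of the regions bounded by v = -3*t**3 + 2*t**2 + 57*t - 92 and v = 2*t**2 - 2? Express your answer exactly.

Set the curves equal: -3*t**3 + 2*t**2 + 57*t - 92 = 2*t**2 - 2, so -3*t**3 + 57*t - 90 = 0, which factors as -3*(t - 3)*(t - 2)*(t + 5) = 0. The curves meet at t = -5, 2, 3.
On [-5, 2], v = 2*t**2 - 2 is on top; that piece has area ∫[-5,2] (-(-3*t**3 + 57*t - 90)) dt = 3087/4.
On [2, 3], v = -3*t**3 + 2*t**2 + 57*t - 92 is on top; that piece has area ∫[2,3] (-3*t**3 + 57*t - 90) dt = 15/4.
Total enclosed area = 3087/4 + 15/4 = 1551/2.

1551/2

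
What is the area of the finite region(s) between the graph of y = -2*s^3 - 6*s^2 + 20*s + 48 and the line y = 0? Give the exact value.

407/2

The curve meets the s-axis where -2*s^3 - 6*s^2 + 20*s + 48 = 0, i.e. -2*(s - 3)*(s + 2)*(s + 4) = 0, at s = -4, -2, 3.
On [-4, -2] the curve lies below the axis; ∫[-4,-2] (-2*s^3 - 6*s^2 + 20*s + 48) ds = -16, giving area 16.
On [-2, 3] the curve lies above the axis; ∫[-2,3] (-2*s^3 - 6*s^2 + 20*s + 48) ds = 375/2, giving area 375/2.
Total area = 16 + 375/2 = 407/2.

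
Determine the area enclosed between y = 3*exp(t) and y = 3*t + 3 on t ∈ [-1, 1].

-6 - 3*exp(-1) + 3*exp(1)

On [-1, 1], (3*exp(t)) - (3*t + 3) = -3*t + 3*exp(t) - 3 is ≥ 0 throughout, so the area is a single integral of |-3*t + 3*exp(t) - 3|.
∫[-1,1] (-3*t + 3*exp(t) - 3) dt = -6 - 3*exp(-1) + 3*exp(1).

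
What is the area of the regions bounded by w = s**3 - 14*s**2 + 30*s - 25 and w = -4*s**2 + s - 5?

71/6

Set the curves equal: s**3 - 14*s**2 + 30*s - 25 = -4*s**2 + s - 5, so s**3 - 10*s**2 + 29*s - 20 = 0, which factors as (s - 5)*(s - 4)*(s - 1) = 0. The curves meet at s = 1, 4, 5.
On [1, 4], w = s**3 - 14*s**2 + 30*s - 25 is on top; that piece has area ∫[1,4] (s**3 - 10*s**2 + 29*s - 20) ds = 45/4.
On [4, 5], w = -4*s**2 + s - 5 is on top; that piece has area ∫[4,5] (-(s**3 - 10*s**2 + 29*s - 20)) ds = 7/12.
Total enclosed area = 45/4 + 7/12 = 71/6.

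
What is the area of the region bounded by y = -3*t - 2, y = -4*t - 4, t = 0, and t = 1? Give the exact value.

On [0, 1], (-3*t - 2) - (-4*t - 4) = t + 2 is ≥ 0 throughout, so the area is a single integral of |t + 2|.
∫[0,1] (t + 2) dt = 5/2.

5/2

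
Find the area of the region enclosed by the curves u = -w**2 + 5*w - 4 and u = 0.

9/2

Both boundary curves give u as a function of w, so integrate with respect to w. Setting them equal: -w**2 + 5*w - 4 = 0, i.e. -(w - 4)*(w - 1) = 0, so they meet at w = 1, 4.
For w in [1, 4], u = -w**2 + 5*w - 4 is on the right; area = ∫[1,4] (-w**2 + 5*w - 4) dw = 9/2.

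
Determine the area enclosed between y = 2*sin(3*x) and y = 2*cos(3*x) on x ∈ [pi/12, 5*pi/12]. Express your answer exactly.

On [pi/12, 5*pi/12], (2*sin(3*x)) - (2*cos(3*x)) = 2*sin(3*x) - 2*cos(3*x) is ≥ 0 throughout, so the area is a single integral of |2*sin(3*x) - 2*cos(3*x)|.
∫[pi/12,5*pi/12] (2*sin(3*x) - 2*cos(3*x)) dx = 4*sqrt(2)/3.

4*sqrt(2)/3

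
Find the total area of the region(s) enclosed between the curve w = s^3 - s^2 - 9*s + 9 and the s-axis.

The curve meets the s-axis where s^3 - s^2 - 9*s + 9 = 0, i.e. (s - 3)*(s - 1)*(s + 3) = 0, at s = -3, 1, 3.
On [-3, 1] the curve lies above the axis; ∫[-3,1] (s^3 - s^2 - 9*s + 9) ds = 128/3, giving area 128/3.
On [1, 3] the curve lies below the axis; ∫[1,3] (s^3 - s^2 - 9*s + 9) ds = -20/3, giving area 20/3.
Total area = 128/3 + 20/3 = 148/3.

148/3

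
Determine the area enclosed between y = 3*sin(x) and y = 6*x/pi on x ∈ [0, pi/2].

On [0, pi/2], (3*sin(x)) - (6*x/pi) = -6*x/pi + 3*sin(x) is ≥ 0 throughout, so the area is a single integral of |-6*x/pi + 3*sin(x)|.
∫[0,pi/2] (-6*x/pi + 3*sin(x)) dx = 3 - 3*pi/4.

3 - 3*pi/4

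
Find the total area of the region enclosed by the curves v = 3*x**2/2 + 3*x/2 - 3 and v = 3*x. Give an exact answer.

Set the curves equal: 3*x**2/2 + 3*x/2 - 3 = 3*x, so 3*x**2/2 - 3*x/2 - 3 = 0, which factors as 3*(x - 2)*(x + 1)/2 = 0. The curves meet at x = -1, 2.
On [-1, 2], v = 3*x is on top; that piece has area ∫[-1,2] (-(3*x**2/2 - 3*x/2 - 3)) dx = 27/4.

27/4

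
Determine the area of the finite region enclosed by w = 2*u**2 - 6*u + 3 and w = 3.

Set the curves equal: 2*u**2 - 6*u + 3 = 3, so 2*u**2 - 6*u = 0, which factors as 2*u*(u - 3) = 0. The curves meet at u = 0, 3.
On [0, 3], w = 3 is on top; that piece has area ∫[0,3] (-(2*u**2 - 6*u)) du = 9.

9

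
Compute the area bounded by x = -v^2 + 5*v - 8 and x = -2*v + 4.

1/6

Both boundary curves give x as a function of v, so integrate with respect to v. Setting them equal: -v^2 + 7*v - 12 = 0, i.e. -(v - 4)*(v - 3) = 0, so they meet at v = 3, 4.
For v in [3, 4], x = -v^2 + 5*v - 8 is on the right; area = ∫[3,4] (-v^2 + 7*v - 12) dv = 1/6.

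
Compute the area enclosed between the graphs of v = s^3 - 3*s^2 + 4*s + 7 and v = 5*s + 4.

Set the curves equal: s^3 - 3*s^2 + 4*s + 7 = 5*s + 4, so s^3 - 3*s^2 - s + 3 = 0, which factors as (s - 3)*(s - 1)*(s + 1) = 0. The curves meet at s = -1, 1, 3.
On [-1, 1], v = s^3 - 3*s^2 + 4*s + 7 is on top; that piece has area ∫[-1,1] (s^3 - 3*s^2 - s + 3) ds = 4.
On [1, 3], v = 5*s + 4 is on top; that piece has area ∫[1,3] (-(s^3 - 3*s^2 - s + 3)) ds = 4.
Total enclosed area = 4 + 4 = 8.

8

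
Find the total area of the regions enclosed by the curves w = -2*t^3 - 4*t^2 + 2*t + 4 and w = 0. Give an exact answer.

Set the curves equal: -2*t^3 - 4*t^2 + 2*t + 4 = 0, so -2*t^3 - 4*t^2 + 2*t + 4 = 0, which factors as -2*(t - 1)*(t + 1)*(t + 2) = 0. The curves meet at t = -2, -1, 1.
On [-2, -1], w = 0 is on top; that piece has area ∫[-2,-1] (-(-2*t^3 - 4*t^2 + 2*t + 4)) dt = 5/6.
On [-1, 1], w = -2*t^3 - 4*t^2 + 2*t + 4 is on top; that piece has area ∫[-1,1] (-2*t^3 - 4*t^2 + 2*t + 4) dt = 16/3.
Total enclosed area = 5/6 + 16/3 = 37/6.

37/6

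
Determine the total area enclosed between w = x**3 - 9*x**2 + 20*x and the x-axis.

The curve meets the x-axis where x**3 - 9*x**2 + 20*x = 0, i.e. x*(x - 5)*(x - 4) = 0, at x = 0, 4, 5.
On [0, 4] the curve lies above the axis; ∫[0,4] (x**3 - 9*x**2 + 20*x) dx = 32, giving area 32.
On [4, 5] the curve lies below the axis; ∫[4,5] (x**3 - 9*x**2 + 20*x) dx = -3/4, giving area 3/4.
Total area = 32 + 3/4 = 131/4.

131/4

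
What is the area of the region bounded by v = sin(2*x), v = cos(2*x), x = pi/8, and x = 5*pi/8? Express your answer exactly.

sqrt(2)

On [pi/8, 5*pi/8], (sin(2*x)) - (cos(2*x)) = sin(2*x) - cos(2*x) is ≥ 0 throughout, so the area is a single integral of |sin(2*x) - cos(2*x)|.
∫[pi/8,5*pi/8] (sin(2*x) - cos(2*x)) dx = sqrt(2).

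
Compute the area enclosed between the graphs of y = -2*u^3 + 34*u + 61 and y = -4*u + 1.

517

Set the curves equal: -2*u^3 + 34*u + 61 = -4*u + 1, so -2*u^3 + 38*u + 60 = 0, which factors as -2*(u - 5)*(u + 2)*(u + 3) = 0. The curves meet at u = -3, -2, 5.
On [-3, -2], y = -4*u + 1 is on top; that piece has area ∫[-3,-2] (-(-2*u^3 + 38*u + 60)) du = 5/2.
On [-2, 5], y = -2*u^3 + 34*u + 61 is on top; that piece has area ∫[-2,5] (-2*u^3 + 38*u + 60) du = 1029/2.
Total enclosed area = 5/2 + 1029/2 = 517.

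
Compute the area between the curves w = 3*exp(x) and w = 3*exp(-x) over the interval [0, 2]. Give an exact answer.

-6 + 3*exp(-2) + 3*exp(2)

On [0, 2], (3*exp(x)) - (3*exp(-x)) = 3*exp(x) - 3*exp(-x) is ≥ 0 throughout, so the area is a single integral of |3*exp(x) - 3*exp(-x)|.
∫[0,2] (3*exp(x) - 3*exp(-x)) dx = -6 + 3*exp(-2) + 3*exp(2).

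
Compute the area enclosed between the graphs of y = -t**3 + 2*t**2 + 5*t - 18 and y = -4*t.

443/6

Set the curves equal: -t**3 + 2*t**2 + 5*t - 18 = -4*t, so -t**3 + 2*t**2 + 9*t - 18 = 0, which factors as -(t - 3)*(t - 2)*(t + 3) = 0. The curves meet at t = -3, 2, 3.
On [-3, 2], y = -4*t is on top; that piece has area ∫[-3,2] (-(-t**3 + 2*t**2 + 9*t - 18)) dt = 875/12.
On [2, 3], y = -t**3 + 2*t**2 + 5*t - 18 is on top; that piece has area ∫[2,3] (-t**3 + 2*t**2 + 9*t - 18) dt = 11/12.
Total enclosed area = 875/12 + 11/12 = 443/6.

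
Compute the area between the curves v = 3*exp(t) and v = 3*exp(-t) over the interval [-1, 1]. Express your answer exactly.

-12 + 6*exp(-1) + 6*exp(1)

The difference (3*exp(t)) - (3*exp(-t)) = 3*exp(t) - 3*exp(-t) changes sign at t = 0 inside [-1, 1], so split the integral there.
∫[-1,0] (3*exp(t) - 3*exp(-t)) dt = -3*exp(1) - 3*exp(-1) + 6; the area of that piece is -6 + 3*exp(-1) + 3*exp(1).
∫[0,1] (3*exp(t) - 3*exp(-t)) dt = -6 + 3*exp(-1) + 3*exp(1).
Total area = (-6 + 3*exp(-1) + 3*exp(1)) + (-6 + 3*exp(-1) + 3*exp(1)) = -12 + 6*exp(-1) + 6*exp(1).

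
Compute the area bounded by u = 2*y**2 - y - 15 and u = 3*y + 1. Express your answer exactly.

Both boundary curves give u as a function of y, so integrate with respect to y. Setting them equal: 2*y**2 - 4*y - 16 = 0, i.e. 2*(y - 4)*(y + 2) = 0, so they meet at y = -2, 4.
For y in [-2, 4], u = 2*y**2 - y - 15 is on the left; area = ∫[-2,4] (-(2*y**2 - 4*y - 16)) dy = 72.

72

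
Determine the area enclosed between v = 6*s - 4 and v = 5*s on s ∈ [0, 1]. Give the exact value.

On [0, 1], (6*s - 4) - (5*s) = s - 4 is ≤ 0 throughout, so the area is a single integral of |s - 4|.
∫[0,1] (s - 4) ds = -7/2; the area of that piece is 7/2.

7/2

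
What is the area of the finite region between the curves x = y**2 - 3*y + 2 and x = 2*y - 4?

1/6

Both boundary curves give x as a function of y, so integrate with respect to y. Setting them equal: y**2 - 5*y + 6 = 0, i.e. (y - 3)*(y - 2) = 0, so they meet at y = 2, 3.
For y in [2, 3], x = y**2 - 3*y + 2 is on the left; area = ∫[2,3] (-(y**2 - 5*y + 6)) dy = 1/6.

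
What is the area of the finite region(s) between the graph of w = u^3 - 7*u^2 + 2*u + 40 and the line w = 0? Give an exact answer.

1741/12

The curve meets the u-axis where u^3 - 7*u^2 + 2*u + 40 = 0, i.e. (u - 5)*(u - 4)*(u + 2) = 0, at u = -2, 4, 5.
On [-2, 4] the curve lies above the axis; ∫[-2,4] (u^3 - 7*u^2 + 2*u + 40) du = 144, giving area 144.
On [4, 5] the curve lies below the axis; ∫[4,5] (u^3 - 7*u^2 + 2*u + 40) du = -13/12, giving area 13/12.
Total area = 144 + 13/12 = 1741/12.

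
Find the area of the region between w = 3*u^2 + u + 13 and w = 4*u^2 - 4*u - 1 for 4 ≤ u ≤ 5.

On [4, 5], (3*u^2 + u + 13) - (4*u^2 - 4*u - 1) = -u^2 + 5*u + 14 is ≥ 0 throughout, so the area is a single integral of |-u^2 + 5*u + 14|.
∫[4,5] (-u^2 + 5*u + 14) du = 97/6.

97/6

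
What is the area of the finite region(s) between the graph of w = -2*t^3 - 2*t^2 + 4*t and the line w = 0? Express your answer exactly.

37/6

The curve meets the t-axis where -2*t^3 - 2*t^2 + 4*t = 0, i.e. -2*t*(t - 1)*(t + 2) = 0, at t = -2, 0, 1.
On [-2, 0] the curve lies below the axis; ∫[-2,0] (-2*t^3 - 2*t^2 + 4*t) dt = -16/3, giving area 16/3.
On [0, 1] the curve lies above the axis; ∫[0,1] (-2*t^3 - 2*t^2 + 4*t) dt = 5/6, giving area 5/6.
Total area = 16/3 + 5/6 = 37/6.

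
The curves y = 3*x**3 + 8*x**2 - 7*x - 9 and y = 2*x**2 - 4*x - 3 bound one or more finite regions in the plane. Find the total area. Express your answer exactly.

Set the curves equal: 3*x**3 + 8*x**2 - 7*x - 9 = 2*x**2 - 4*x - 3, so 3*x**3 + 6*x**2 - 3*x - 6 = 0, which factors as 3*(x - 1)*(x + 1)*(x + 2) = 0. The curves meet at x = -2, -1, 1.
On [-2, -1], y = 3*x**3 + 8*x**2 - 7*x - 9 is on top; that piece has area ∫[-2,-1] (3*x**3 + 6*x**2 - 3*x - 6) dx = 5/4.
On [-1, 1], y = 2*x**2 - 4*x - 3 is on top; that piece has area ∫[-1,1] (-(3*x**3 + 6*x**2 - 3*x - 6)) dx = 8.
Total enclosed area = 5/4 + 8 = 37/4.

37/4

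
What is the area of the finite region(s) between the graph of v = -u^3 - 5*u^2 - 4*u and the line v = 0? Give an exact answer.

71/6

The curve meets the u-axis where -u^3 - 5*u^2 - 4*u = 0, i.e. -u*(u + 1)*(u + 4) = 0, at u = -4, -1, 0.
On [-4, -1] the curve lies below the axis; ∫[-4,-1] (-u^3 - 5*u^2 - 4*u) du = -45/4, giving area 45/4.
On [-1, 0] the curve lies above the axis; ∫[-1,0] (-u^3 - 5*u^2 - 4*u) du = 7/12, giving area 7/12.
Total area = 45/4 + 7/12 = 71/6.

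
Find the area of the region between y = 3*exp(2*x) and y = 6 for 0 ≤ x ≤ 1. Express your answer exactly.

The difference (3*exp(2*x)) - (6) = 3*exp(2*x) - 6 changes sign at x = log(2)/2 inside [0, 1], so split the integral there.
∫[0,log(2)/2] (3*exp(2*x) - 6) dx = 3/2 - log(8); the area of that piece is -3/2 + log(8).
∫[log(2)/2,1] (3*exp(2*x) - 6) dx = -9 + 3*log(2) + 3*exp(2)/2.
Total area = (-3/2 + log(8)) + (-9 + 3*log(2) + 3*exp(2)/2) = -21/2 + 6*log(2) + 3*exp(2)/2.

-21/2 + 6*log(2) + 3*exp(2)/2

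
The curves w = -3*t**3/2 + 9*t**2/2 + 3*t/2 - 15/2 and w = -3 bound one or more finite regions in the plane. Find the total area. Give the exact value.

Set the curves equal: -3*t**3/2 + 9*t**2/2 + 3*t/2 - 15/2 = -3, so -3*t**3/2 + 9*t**2/2 + 3*t/2 - 9/2 = 0, which factors as -3*(t - 3)*(t - 1)*(t + 1)/2 = 0. The curves meet at t = -1, 1, 3.
On [-1, 1], w = -3 is on top; that piece has area ∫[-1,1] (-(-3*t**3/2 + 9*t**2/2 + 3*t/2 - 9/2)) dt = 6.
On [1, 3], w = -3*t**3/2 + 9*t**2/2 + 3*t/2 - 15/2 is on top; that piece has area ∫[1,3] (-3*t**3/2 + 9*t**2/2 + 3*t/2 - 9/2) dt = 6.
Total enclosed area = 6 + 6 = 12.

12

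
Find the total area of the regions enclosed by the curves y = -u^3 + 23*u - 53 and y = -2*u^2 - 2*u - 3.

Set the curves equal: -u^3 + 23*u - 53 = -2*u^2 - 2*u - 3, so -u^3 + 2*u^2 + 25*u - 50 = 0, which factors as -(u - 5)*(u - 2)*(u + 5) = 0. The curves meet at u = -5, 2, 5.
On [-5, 2], y = -2*u^2 - 2*u - 3 is on top; that piece has area ∫[-5,2] (-(-u^3 + 2*u^2 + 25*u - 50)) du = 4459/12.
On [2, 5], y = -u^3 + 23*u - 53 is on top; that piece has area ∫[2,5] (-u^3 + 2*u^2 + 25*u - 50) du = 153/4.
Total enclosed area = 4459/12 + 153/4 = 2459/6.

2459/6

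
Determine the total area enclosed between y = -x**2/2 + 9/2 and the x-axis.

The curve meets the x-axis where -x**2/2 + 9/2 = 0, i.e. -(x - 3)*(x + 3)/2 = 0, at x = -3, 3.
On [-3, 3] the curve lies above the axis; ∫[-3,3] (-x**2/2 + 9/2) dx = 18, giving area 18.

18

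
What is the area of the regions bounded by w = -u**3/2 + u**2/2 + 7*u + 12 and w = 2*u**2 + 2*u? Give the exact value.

407/8

Set the curves equal: -u**3/2 + u**2/2 + 7*u + 12 = 2*u**2 + 2*u, so -u**3/2 - 3*u**2/2 + 5*u + 12 = 0, which factors as -(u - 3)*(u + 2)*(u + 4)/2 = 0. The curves meet at u = -4, -2, 3.
On [-4, -2], w = 2*u**2 + 2*u is on top; that piece has area ∫[-4,-2] (-(-u**3/2 - 3*u**2/2 + 5*u + 12)) du = 4.
On [-2, 3], w = -u**3/2 + u**2/2 + 7*u + 12 is on top; that piece has area ∫[-2,3] (-u**3/2 - 3*u**2/2 + 5*u + 12) du = 375/8.
Total enclosed area = 4 + 375/8 = 407/8.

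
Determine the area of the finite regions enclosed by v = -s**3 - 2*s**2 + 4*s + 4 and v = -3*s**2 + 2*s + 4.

Set the curves equal: -s**3 - 2*s**2 + 4*s + 4 = -3*s**2 + 2*s + 4, so -s**3 + s**2 + 2*s = 0, which factors as -s*(s - 2)*(s + 1) = 0. The curves meet at s = -1, 0, 2.
On [-1, 0], v = -3*s**2 + 2*s + 4 is on top; that piece has area ∫[-1,0] (-(-s**3 + s**2 + 2*s)) ds = 5/12.
On [0, 2], v = -s**3 - 2*s**2 + 4*s + 4 is on top; that piece has area ∫[0,2] (-s**3 + s**2 + 2*s) ds = 8/3.
Total enclosed area = 5/12 + 8/3 = 37/12.

37/12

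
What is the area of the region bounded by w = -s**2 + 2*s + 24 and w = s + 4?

Set the curves equal: -s**2 + 2*s + 24 = s + 4, so -s**2 + s + 20 = 0, which factors as -(s - 5)*(s + 4) = 0. The curves meet at s = -4, 5.
On [-4, 5], w = -s**2 + 2*s + 24 is on top; that piece has area ∫[-4,5] (-s**2 + s + 20) ds = 243/2.

243/2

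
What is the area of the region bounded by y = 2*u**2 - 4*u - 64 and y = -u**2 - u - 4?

Set the curves equal: 2*u**2 - 4*u - 64 = -u**2 - u - 4, so 3*u**2 - 3*u - 60 = 0, which factors as 3*(u - 5)*(u + 4) = 0. The curves meet at u = -4, 5.
On [-4, 5], y = -u**2 - u - 4 is on top; that piece has area ∫[-4,5] (-(3*u**2 - 3*u - 60)) du = 729/2.

729/2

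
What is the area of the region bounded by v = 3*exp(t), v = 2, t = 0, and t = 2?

-7 + 3*exp(2)

On [0, 2], (3*exp(t)) - (2) = 3*exp(t) - 2 is ≥ 0 throughout, so the area is a single integral of |3*exp(t) - 2|.
∫[0,2] (3*exp(t) - 2) dt = -7 + 3*exp(2).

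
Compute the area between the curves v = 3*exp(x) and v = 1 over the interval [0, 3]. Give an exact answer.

On [0, 3], (3*exp(x)) - (1) = 3*exp(x) - 1 is ≥ 0 throughout, so the area is a single integral of |3*exp(x) - 1|.
∫[0,3] (3*exp(x) - 1) dx = -6 + 3*exp(3).

-6 + 3*exp(3)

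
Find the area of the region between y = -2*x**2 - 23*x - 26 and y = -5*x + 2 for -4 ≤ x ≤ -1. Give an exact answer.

61/3

The difference (-2*x**2 - 23*x - 26) - (-5*x + 2) = -2*x**2 - 18*x - 28 changes sign at x = -2 inside [-4, -1], so split the integral there.
∫[-4,-2] (-2*x**2 - 18*x - 28) dx = 44/3.
∫[-2,-1] (-2*x**2 - 18*x - 28) dx = -17/3; the area of that piece is 17/3.
Total area = 44/3 + 17/3 = 61/3.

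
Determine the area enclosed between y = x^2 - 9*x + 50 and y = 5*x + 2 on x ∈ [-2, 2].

592/3

On [-2, 2], (x^2 - 9*x + 50) - (5*x + 2) = x^2 - 14*x + 48 is ≥ 0 throughout, so the area is a single integral of |x^2 - 14*x + 48|.
∫[-2,2] (x^2 - 14*x + 48) dx = 592/3.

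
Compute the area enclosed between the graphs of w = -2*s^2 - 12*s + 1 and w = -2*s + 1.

Set the curves equal: -2*s^2 - 12*s + 1 = -2*s + 1, so -2*s^2 - 10*s = 0, which factors as -2*s*(s + 5) = 0. The curves meet at s = -5, 0.
On [-5, 0], w = -2*s^2 - 12*s + 1 is on top; that piece has area ∫[-5,0] (-2*s^2 - 10*s) ds = 125/3.

125/3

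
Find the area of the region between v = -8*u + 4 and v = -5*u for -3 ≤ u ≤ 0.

On [-3, 0], (-8*u + 4) - (-5*u) = -3*u + 4 is ≥ 0 throughout, so the area is a single integral of |-3*u + 4|.
∫[-3,0] (-3*u + 4) du = 51/2.

51/2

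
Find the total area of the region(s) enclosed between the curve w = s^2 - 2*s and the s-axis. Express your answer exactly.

4/3

The curve meets the s-axis where s^2 - 2*s = 0, i.e. s*(s - 2) = 0, at s = 0, 2.
On [0, 2] the curve lies below the axis; ∫[0,2] (s^2 - 2*s) ds = -4/3, giving area 4/3.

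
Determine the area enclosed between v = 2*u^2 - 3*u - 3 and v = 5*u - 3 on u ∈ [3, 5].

8

The difference (2*u^2 - 3*u - 3) - (5*u - 3) = 2*u^2 - 8*u changes sign at u = 4 inside [3, 5], so split the integral there.
∫[3,4] (2*u^2 - 8*u) du = -10/3; the area of that piece is 10/3.
∫[4,5] (2*u^2 - 8*u) du = 14/3.
Total area = 10/3 + 14/3 = 8.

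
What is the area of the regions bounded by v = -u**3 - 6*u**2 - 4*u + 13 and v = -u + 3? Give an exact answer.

81/2

Set the curves equal: -u**3 - 6*u**2 - 4*u + 13 = -u + 3, so -u**3 - 6*u**2 - 3*u + 10 = 0, which factors as -(u - 1)*(u + 2)*(u + 5) = 0. The curves meet at u = -5, -2, 1.
On [-5, -2], v = -u + 3 is on top; that piece has area ∫[-5,-2] (-(-u**3 - 6*u**2 - 3*u + 10)) du = 81/4.
On [-2, 1], v = -u**3 - 6*u**2 - 4*u + 13 is on top; that piece has area ∫[-2,1] (-u**3 - 6*u**2 - 3*u + 10) du = 81/4.
Total enclosed area = 81/4 + 81/4 = 81/2.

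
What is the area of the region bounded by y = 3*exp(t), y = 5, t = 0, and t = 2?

-17 - 10*log(3) + 10*log(5) + 3*exp(2)

The difference (3*exp(t)) - (5) = 3*exp(t) - 5 changes sign at t = log(5/3) inside [0, 2], so split the integral there.
∫[0,log(5/3)] (3*exp(t) - 5) dt = log(243/3125) + 2; the area of that piece is -2 + log(3125/243).
∫[log(5/3),2] (3*exp(t) - 5) dt = -15 - 5*log(3) + 5*log(5) + 3*exp(2).
Total area = (-2 + log(3125/243)) + (-15 - 5*log(3) + 5*log(5) + 3*exp(2)) = -17 - 10*log(3) + 10*log(5) + 3*exp(2).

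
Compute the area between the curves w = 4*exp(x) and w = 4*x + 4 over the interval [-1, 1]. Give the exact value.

-8 - 4*exp(-1) + 4*exp(1)

On [-1, 1], (4*exp(x)) - (4*x + 4) = -4*x + 4*exp(x) - 4 is ≥ 0 throughout, so the area is a single integral of |-4*x + 4*exp(x) - 4|.
∫[-1,1] (-4*x + 4*exp(x) - 4) dx = -8 - 4*exp(-1) + 4*exp(1).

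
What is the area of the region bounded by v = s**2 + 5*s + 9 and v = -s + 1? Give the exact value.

4/3

Set the curves equal: s**2 + 5*s + 9 = -s + 1, so s**2 + 6*s + 8 = 0, which factors as (s + 2)*(s + 4) = 0. The curves meet at s = -4, -2.
On [-4, -2], v = -s + 1 is on top; that piece has area ∫[-4,-2] (-(s**2 + 6*s + 8)) ds = 4/3.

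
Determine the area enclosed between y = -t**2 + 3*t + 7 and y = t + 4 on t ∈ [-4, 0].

The difference (-t**2 + 3*t + 7) - (t + 4) = -t**2 + 2*t + 3 changes sign at t = -1 inside [-4, 0], so split the integral there.
∫[-4,-1] (-t**2 + 2*t + 3) dt = -27; the area of that piece is 27.
∫[-1,0] (-t**2 + 2*t + 3) dt = 5/3.
Total area = 27 + 5/3 = 86/3.

86/3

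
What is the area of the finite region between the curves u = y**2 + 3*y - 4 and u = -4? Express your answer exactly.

9/2

Both boundary curves give u as a function of y, so integrate with respect to y. Setting them equal: y**2 + 3*y = 0, i.e. y*(y + 3) = 0, so they meet at y = -3, 0.
For y in [-3, 0], u = y**2 + 3*y - 4 is on the left; area = ∫[-3,0] (-(y**2 + 3*y)) dy = 9/2.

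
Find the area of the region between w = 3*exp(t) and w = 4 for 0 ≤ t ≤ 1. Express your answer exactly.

-9 - 8*log(3) + 3*exp(1) + 16*log(2)

The difference (3*exp(t)) - (4) = 3*exp(t) - 4 changes sign at t = log(4/3) inside [0, 1], so split the integral there.
∫[0,log(4/3)] (3*exp(t) - 4) dt = log(81/256) + 1; the area of that piece is -1 + log(256/81).
∫[log(4/3),1] (3*exp(t) - 4) dt = -8 - 4*log(3) + 8*log(2) + 3*exp(1).
Total area = (-1 + log(256/81)) + (-8 - 4*log(3) + 8*log(2) + 3*exp(1)) = -9 - 8*log(3) + 3*exp(1) + 16*log(2).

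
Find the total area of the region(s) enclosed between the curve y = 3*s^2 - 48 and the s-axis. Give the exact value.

The curve meets the s-axis where 3*s^2 - 48 = 0, i.e. 3*(s - 4)*(s + 4) = 0, at s = -4, 4.
On [-4, 4] the curve lies below the axis; ∫[-4,4] (3*s^2 - 48) ds = -256, giving area 256.

256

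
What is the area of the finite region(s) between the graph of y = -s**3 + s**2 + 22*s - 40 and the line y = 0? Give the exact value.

The curve meets the s-axis where -s**3 + s**2 + 22*s - 40 = 0, i.e. -(s - 4)*(s - 2)*(s + 5) = 0, at s = -5, 2, 4.
On [-5, 2] the curve lies below the axis; ∫[-5,2] (-s**3 + s**2 + 22*s - 40) ds = -3773/12, giving area 3773/12.
On [2, 4] the curve lies above the axis; ∫[2,4] (-s**3 + s**2 + 22*s - 40) ds = 32/3, giving area 32/3.
Total area = 3773/12 + 32/3 = 3901/12.

3901/12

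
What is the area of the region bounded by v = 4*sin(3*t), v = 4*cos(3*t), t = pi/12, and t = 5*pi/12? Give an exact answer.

8*sqrt(2)/3

On [pi/12, 5*pi/12], (4*sin(3*t)) - (4*cos(3*t)) = 4*sin(3*t) - 4*cos(3*t) is ≥ 0 throughout, so the area is a single integral of |4*sin(3*t) - 4*cos(3*t)|.
∫[pi/12,5*pi/12] (4*sin(3*t) - 4*cos(3*t)) dt = 8*sqrt(2)/3.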